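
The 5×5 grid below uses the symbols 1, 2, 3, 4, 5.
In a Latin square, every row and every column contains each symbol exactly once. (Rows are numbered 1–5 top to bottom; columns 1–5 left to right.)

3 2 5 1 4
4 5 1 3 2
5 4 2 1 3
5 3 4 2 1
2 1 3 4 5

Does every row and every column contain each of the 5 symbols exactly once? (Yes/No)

Every row is a permutation, but column 4 contains 1 twice (at rows 1 and 3).

No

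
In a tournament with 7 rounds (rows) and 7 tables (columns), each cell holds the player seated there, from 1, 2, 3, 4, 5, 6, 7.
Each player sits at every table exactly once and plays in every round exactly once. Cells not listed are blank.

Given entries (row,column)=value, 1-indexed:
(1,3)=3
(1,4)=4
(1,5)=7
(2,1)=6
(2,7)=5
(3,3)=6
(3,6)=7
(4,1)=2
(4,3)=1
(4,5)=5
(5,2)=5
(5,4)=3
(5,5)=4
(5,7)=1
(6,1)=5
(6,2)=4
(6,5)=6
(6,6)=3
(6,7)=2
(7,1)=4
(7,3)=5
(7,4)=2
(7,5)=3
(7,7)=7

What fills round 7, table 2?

6

Round 1, table 1: round 1 has {3, 4, 7} and table 1 has {2, 4, 5, 6}, leaving only 1.
Round 1, table 7: round 1 has {1, 3, 4, 7} and table 7 has {1, 2, 5, 7}, leaving only 6.
Round 1, table 2: round 1 has {1, 3, 4, 6, 7} and table 2 has {4, 5}, leaving only 2.
Round 1, table 6: round 1 has {1, 2, 3, 4, 6, 7} and table 6 has {3, 7}, leaving only 5.
Round 3, table 1: round 3 has {6, 7} and table 1 has {1, 2, 4, 5, 6}, leaving only 3.
Round 3, table 2: round 3 has {3, 6, 7} and table 2 has {2, 4, 5}, leaving only 1.
Round 7 already has {2, 3, 4, 5, 7} and table 2 already has {1, 2, 4, 5}, so round 7, table 2 must be 6.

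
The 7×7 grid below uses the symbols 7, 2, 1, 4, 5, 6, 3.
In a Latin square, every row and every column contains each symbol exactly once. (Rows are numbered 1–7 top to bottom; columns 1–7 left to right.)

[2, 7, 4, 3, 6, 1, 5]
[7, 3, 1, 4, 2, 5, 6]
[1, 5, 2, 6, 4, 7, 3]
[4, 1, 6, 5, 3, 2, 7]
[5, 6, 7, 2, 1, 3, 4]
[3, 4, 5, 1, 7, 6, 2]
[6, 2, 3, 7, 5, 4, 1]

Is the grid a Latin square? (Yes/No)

Yes

Each row is a permutation of the 7 symbols, and so is each column.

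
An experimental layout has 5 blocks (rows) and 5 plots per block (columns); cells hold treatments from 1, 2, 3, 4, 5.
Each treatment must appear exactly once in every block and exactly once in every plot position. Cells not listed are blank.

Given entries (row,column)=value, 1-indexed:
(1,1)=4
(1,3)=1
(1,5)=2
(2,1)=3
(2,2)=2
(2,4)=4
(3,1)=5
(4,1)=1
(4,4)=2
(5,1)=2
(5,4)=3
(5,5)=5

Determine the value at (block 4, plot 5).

4

Block 1, plot 4: block 1 has {1, 2, 4} and plot 4 has {2, 3, 4}, leaving only 5.
Block 1, plot 2: block 1 has {1, 2, 4, 5} and plot 2 has {2}, leaving only 3.
Block 2, plot 3: block 2 has {2, 3, 4} and plot 3 has {1}, leaving only 5.
Block 2, plot 5: block 2 has {2, 3, 4, 5} and plot 5 has {2, 5}, leaving only 1.
Block 3, plot 4: block 3 has {5} and plot 4 has {2, 3, 4, 5}, leaving only 1.
Block 3, plot 2: block 3 has {1, 5} and plot 2 has {2, 3}, leaving only 4.
Block 3, plot 5: block 3 has {1, 4, 5} and plot 5 has {1, 2, 5}, leaving only 3.
Block 4 already has {1, 2} and plot 5 already has {1, 2, 3, 5}, so block 4, plot 5 must be 4.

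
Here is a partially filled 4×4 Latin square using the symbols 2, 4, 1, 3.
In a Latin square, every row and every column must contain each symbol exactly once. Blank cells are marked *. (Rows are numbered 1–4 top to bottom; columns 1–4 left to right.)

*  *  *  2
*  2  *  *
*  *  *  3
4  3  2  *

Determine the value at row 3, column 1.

2

Row 4, column 4: row 4 has {2, 4, 3} and column 4 has {2, 3}, leaving only 1.
Row 2, column 4: row 2 has {2} and column 4 has {2, 1, 3}, leaving only 4.
Row 3, column 1 is narrowed to {2, 1}.
If it were 1, then row 2, column 1 would be left with no valid symbol.
So row 3, column 1 must be 2.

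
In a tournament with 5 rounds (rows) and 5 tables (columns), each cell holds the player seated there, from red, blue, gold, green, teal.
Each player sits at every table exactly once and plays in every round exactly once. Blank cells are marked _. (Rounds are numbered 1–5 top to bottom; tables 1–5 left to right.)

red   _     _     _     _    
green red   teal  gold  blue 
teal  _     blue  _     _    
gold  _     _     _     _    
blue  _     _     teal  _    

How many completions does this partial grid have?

6

Round 1, table 2: eliminating its round and table leaves {blue, gold, green, teal}.
Round 1, table 3: eliminating its round and table leaves {gold, green}.
Round 1, table 4: eliminating its round and table leaves {blue, green}.
Round 1, table 5: eliminating its round and table leaves {gold, green, teal}.
Round 3, table 2: eliminating its round and table leaves {gold, green}.
Round 3, table 4: eliminating its round and table leaves {red, green}.
Round 3, table 5: eliminating its round and table leaves {red, gold, green}.
Round 4, table 2: eliminating its round and table leaves {blue, green, teal}.
Round 4, table 3: eliminating its round and table leaves {red, green}.
Round 4, table 4: eliminating its round and table leaves {red, blue, green}.
Round 4, table 5: eliminating its round and table leaves {red, green, teal}.
Round 5, table 2: eliminating its round and table leaves {gold, green}.
Round 5, table 3: eliminating its round and table leaves {red, gold, green}.
Round 5, table 5: eliminating its round and table leaves {red, gold, green}.
Enumerating the assignments across these blanks that avoid any round or table repeat gives 6 completions.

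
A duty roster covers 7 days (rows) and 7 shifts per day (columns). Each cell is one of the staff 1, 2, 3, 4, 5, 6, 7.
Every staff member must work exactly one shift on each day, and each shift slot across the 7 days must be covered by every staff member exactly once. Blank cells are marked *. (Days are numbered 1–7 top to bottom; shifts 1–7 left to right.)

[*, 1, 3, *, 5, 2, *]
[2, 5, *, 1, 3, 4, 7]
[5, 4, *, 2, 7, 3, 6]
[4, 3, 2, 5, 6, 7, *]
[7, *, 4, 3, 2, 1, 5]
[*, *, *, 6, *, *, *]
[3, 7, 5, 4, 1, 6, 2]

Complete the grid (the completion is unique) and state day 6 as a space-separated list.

1 2 7 6 4 5 3

Day 6, shift 1: day 6 has {6} and shift 1 has {2, 3, 4, 5, 7}, leaving only 1.
Day 6, shift 2: day 6 has {1, 6} and shift 2 has {1, 3, 4, 5, 7}, leaving only 2.
Day 6, shift 3: day 6 has {1, 2, 6} and shift 3 has {2, 3, 4, 5}, leaving only 7.
Day 6, shift 5: day 6 has {1, 2, 6, 7} and shift 5 has {1, 2, 3, 5, 6, 7}, leaving only 4.
Day 6, shift 6: day 6 has {1, 2, 4, 6, 7} and shift 6 has {1, 2, 3, 4, 6, 7}, leaving only 5.
Day 6, shift 7: day 6 has {1, 2, 4, 5, 6, 7} and shift 7 has {2, 5, 6, 7}, leaving only 3.
So day 6 reads: 1 2 7 6 4 5 3.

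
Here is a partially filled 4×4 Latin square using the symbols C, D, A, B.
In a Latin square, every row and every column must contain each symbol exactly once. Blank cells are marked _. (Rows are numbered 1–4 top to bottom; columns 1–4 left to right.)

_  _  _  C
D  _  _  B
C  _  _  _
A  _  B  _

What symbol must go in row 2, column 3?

Row 1, column 1: row 1 has {C} and column 1 has {C, D, A}, leaving only B.
Row 4, column 4: row 4 has {A, B} and column 4 has {C, B}, leaving only D.
Row 3, column 4: row 3 has {C} and column 4 has {C, D, B}, leaving only A.
Row 3, column 3: row 3 has {C, A} and column 3 has {B}, leaving only D.
Row 1, column 3: row 1 has {C, B} and column 3 has {D, B}, leaving only A.
Row 2 already has {D, B} and column 3 already has {D, A, B}, so row 2, column 3 must be C.

C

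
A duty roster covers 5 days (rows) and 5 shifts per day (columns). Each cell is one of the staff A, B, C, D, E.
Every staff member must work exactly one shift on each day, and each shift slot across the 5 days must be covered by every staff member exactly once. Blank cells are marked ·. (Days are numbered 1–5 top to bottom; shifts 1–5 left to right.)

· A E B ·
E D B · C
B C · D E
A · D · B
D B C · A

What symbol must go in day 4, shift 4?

C

Day 1, shift 1: day 1 has {A, B, E} and shift 1 has {A, B, D, E}, leaving only C.
Day 1, shift 5: day 1 has {A, B, C, E} and shift 5 has {A, B, C, E}, leaving only D.
Day 2, shift 4: day 2 has {B, C, D, E} and shift 4 has {B, D}, leaving only A.
Day 3, shift 3: day 3 has {B, C, D, E} and shift 3 has {B, C, D, E}, leaving only A.
Day 4, shift 2: day 4 has {A, B, D} and shift 2 has {A, B, C, D}, leaving only E.
Day 4 already has {A, B, D, E} and shift 4 already has {A, B, D}, so day 4, shift 4 must be C.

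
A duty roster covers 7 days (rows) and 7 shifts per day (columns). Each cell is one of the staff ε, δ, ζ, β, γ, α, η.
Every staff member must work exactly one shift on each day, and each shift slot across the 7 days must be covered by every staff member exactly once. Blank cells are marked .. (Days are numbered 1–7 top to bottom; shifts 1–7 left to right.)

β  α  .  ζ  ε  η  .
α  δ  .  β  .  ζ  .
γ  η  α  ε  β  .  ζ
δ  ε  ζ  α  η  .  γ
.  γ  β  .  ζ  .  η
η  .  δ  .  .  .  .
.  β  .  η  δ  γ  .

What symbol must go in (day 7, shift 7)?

α

Day 1, shift 3: day 1 has {ε, ζ, β, α, η} and shift 3 has {δ, ζ, β, α}, leaving only γ.
Day 1, shift 7: day 1 has {ε, ζ, β, γ, α, η} and shift 7 has {ζ, γ, η}, leaving only δ.
Day 2, shift 5: day 2 has {δ, ζ, β, α} and shift 5 has {ε, δ, ζ, β, η}, leaving only γ.
Day 2, shift 7: day 2 has {δ, ζ, β, γ, α} and shift 7 has {δ, ζ, γ, η}, leaving only ε.
Day 7 already has {δ, β, γ, η} and shift 7 already has {ε, δ, ζ, γ, η}, so day 7, shift 7 must be α.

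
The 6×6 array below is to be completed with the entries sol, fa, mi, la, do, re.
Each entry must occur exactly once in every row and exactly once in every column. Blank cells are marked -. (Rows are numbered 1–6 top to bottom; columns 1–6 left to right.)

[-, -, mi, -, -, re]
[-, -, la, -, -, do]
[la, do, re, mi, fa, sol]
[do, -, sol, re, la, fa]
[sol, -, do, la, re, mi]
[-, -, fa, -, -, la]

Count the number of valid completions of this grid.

3

Row 1, column 1: eliminating its row and column leaves {fa}.
Row 1, column 2: eliminating its row and column leaves {sol, fa, la}.
Row 1, column 4: eliminating its row and column leaves {sol, fa, do}.
Row 1, column 5: eliminating its row and column leaves {sol, do}.
Row 2, column 1: eliminating its row and column leaves {fa, mi, re}.
Row 2, column 2: eliminating its row and column leaves {sol, fa, mi, re}.
Row 2, column 4: eliminating its row and column leaves {sol, fa}.
Row 2, column 5: eliminating its row and column leaves {sol, mi}.
Row 4, column 2: eliminating its row and column leaves {mi}.
Row 5, column 2: eliminating its row and column leaves {fa}.
Row 6, column 1: eliminating its row and column leaves {mi, re}.
Row 6, column 2: eliminating its row and column leaves {sol, mi, re}.
Row 6, column 4: eliminating its row and column leaves {sol, do}.
Row 6, column 5: eliminating its row and column leaves {sol, mi, do}.
Enumerating the assignments across these blanks that avoid any row or column repeat gives 3 completions.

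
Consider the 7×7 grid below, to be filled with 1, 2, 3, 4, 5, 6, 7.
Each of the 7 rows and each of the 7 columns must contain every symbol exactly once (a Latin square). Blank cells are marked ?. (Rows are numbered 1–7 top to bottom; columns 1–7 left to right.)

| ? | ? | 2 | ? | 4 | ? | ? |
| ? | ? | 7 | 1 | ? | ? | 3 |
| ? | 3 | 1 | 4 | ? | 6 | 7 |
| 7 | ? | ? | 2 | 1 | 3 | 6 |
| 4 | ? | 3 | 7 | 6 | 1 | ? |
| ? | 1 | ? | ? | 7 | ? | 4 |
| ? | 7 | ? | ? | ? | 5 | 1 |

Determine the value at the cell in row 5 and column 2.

5

Row 1, column 6: row 1 has {2, 4} and column 6 has {1, 3, 5, 6}, leaving only 7.
Row 1, column 7: row 1 has {2, 4, 7} and column 7 has {1, 3, 4, 6, 7}, leaving only 5.
Row 1, column 2: row 1 has {2, 4, 5, 7} and column 2 has {1, 3, 7}, leaving only 6.
Row 1, column 4: row 1 has {2, 4, 5, 6, 7} and column 4 has {1, 2, 4, 7}, leaving only 3.
Row 1, column 1: row 1 has {2, 3, 4, 5, 6, 7} and column 1 has {4, 7}, leaving only 1.
Row 5, column 7: row 5 has {1, 3, 4, 6, 7} and column 7 has {1, 3, 4, 5, 6, 7}, leaving only 2.
Row 5 already has {1, 2, 3, 4, 6, 7} and column 2 already has {1, 3, 6, 7}, so row 5, column 2 must be 5.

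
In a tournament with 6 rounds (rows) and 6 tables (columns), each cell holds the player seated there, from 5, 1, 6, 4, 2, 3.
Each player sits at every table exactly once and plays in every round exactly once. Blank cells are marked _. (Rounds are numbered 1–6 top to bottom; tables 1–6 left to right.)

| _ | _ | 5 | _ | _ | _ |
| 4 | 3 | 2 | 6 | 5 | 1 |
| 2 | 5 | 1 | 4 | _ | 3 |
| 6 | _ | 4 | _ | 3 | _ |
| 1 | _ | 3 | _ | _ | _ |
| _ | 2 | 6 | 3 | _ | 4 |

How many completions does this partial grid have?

Round 1, table 1: eliminating its round and table leaves {3}.
Round 1, table 2: eliminating its round and table leaves {1, 6, 4}.
Round 1, table 4: eliminating its round and table leaves {1, 2}.
Round 1, table 5: eliminating its round and table leaves {1, 6, 4, 2}.
Round 1, table 6: eliminating its round and table leaves {6, 2}.
Round 3, table 5: eliminating its round and table leaves {6}.
Round 4, table 2: eliminating its round and table leaves {1}.
Round 4, table 4: eliminating its round and table leaves {5, 1, 2}.
Round 4, table 6: eliminating its round and table leaves {5, 2}.
Round 5, table 2: eliminating its round and table leaves {6, 4}.
Round 5, table 4: eliminating its round and table leaves {5, 2}.
Round 5, table 5: eliminating its round and table leaves {6, 4, 2}.
Round 5, table 6: eliminating its round and table leaves {5, 6, 2}.
Round 6, table 1: eliminating its round and table leaves {5}.
Round 6, table 5: eliminating its round and table leaves {1}.
Enumerating the assignments across these blanks that avoid any round or table repeat gives 3 completions.

3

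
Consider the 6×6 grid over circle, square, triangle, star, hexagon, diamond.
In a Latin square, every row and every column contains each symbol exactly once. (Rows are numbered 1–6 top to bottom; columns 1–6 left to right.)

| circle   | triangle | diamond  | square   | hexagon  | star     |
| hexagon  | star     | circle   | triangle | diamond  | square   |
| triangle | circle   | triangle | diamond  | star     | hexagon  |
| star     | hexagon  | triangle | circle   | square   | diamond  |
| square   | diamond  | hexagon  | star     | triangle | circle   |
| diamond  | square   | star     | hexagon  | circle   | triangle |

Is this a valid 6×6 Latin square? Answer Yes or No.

No

Column 3 contains triangle twice (at rows 3 and 4), so it is not a permutation.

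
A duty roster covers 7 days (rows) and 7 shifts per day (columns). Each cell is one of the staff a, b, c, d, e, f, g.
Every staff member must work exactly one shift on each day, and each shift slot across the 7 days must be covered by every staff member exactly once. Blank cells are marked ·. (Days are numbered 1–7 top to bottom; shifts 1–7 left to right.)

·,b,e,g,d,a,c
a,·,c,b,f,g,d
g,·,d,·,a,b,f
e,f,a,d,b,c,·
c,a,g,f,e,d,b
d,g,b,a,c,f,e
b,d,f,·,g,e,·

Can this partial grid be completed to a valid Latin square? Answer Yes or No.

Yes

No day or shift among the givens repeats a symbol, and propagating forced cells runs into no contradiction.
One valid completion exists (for instance, f b e g d a c / a e c b f g d / g c d e a b f / e f a d b c g / c a g f e d b / d g b a c f e / b d f c g e a).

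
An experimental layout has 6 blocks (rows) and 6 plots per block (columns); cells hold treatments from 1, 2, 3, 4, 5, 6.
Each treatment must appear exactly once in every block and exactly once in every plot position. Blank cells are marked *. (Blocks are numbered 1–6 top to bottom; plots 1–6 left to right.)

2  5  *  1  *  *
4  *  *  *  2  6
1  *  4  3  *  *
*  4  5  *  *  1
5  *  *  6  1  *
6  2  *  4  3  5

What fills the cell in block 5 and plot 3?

2

Block 2, plot 4: block 2 has {2, 4, 6} and plot 4 has {1, 3, 4, 6}, leaving only 5.
Block 3, plot 2: block 3 has {1, 3, 4} and plot 2 has {2, 4, 5}, leaving only 6.
Block 3, plot 5: block 3 has {1, 3, 4, 6} and plot 5 has {1, 2, 3}, leaving only 5.
Block 3, plot 6: block 3 has {1, 3, 4, 5, 6} and plot 6 has {1, 5, 6}, leaving only 2.
Block 4, plot 1: block 4 has {1, 4, 5} and plot 1 has {1, 2, 4, 5, 6}, leaving only 3.
Block 4, plot 4: block 4 has {1, 3, 4, 5} and plot 4 has {1, 3, 4, 5, 6}, leaving only 2.
Block 4, plot 5: block 4 has {1, 2, 3, 4, 5} and plot 5 has {1, 2, 3, 5}, leaving only 6.
Block 1, plot 5: block 1 has {1, 2, 5} and plot 5 has {1, 2, 3, 5, 6}, leaving only 4.
Block 1, plot 6: block 1 has {1, 2, 4, 5} and plot 6 has {1, 2, 5, 6}, leaving only 3.
Block 1, plot 3: block 1 has {1, 2, 3, 4, 5} and plot 3 has {4, 5}, leaving only 6.
Block 5, plot 2: block 5 has {1, 5, 6} and plot 2 has {2, 4, 5, 6}, leaving only 3.
Block 5 already has {1, 3, 5, 6} and plot 3 already has {4, 5, 6}, so block 5, plot 3 must be 2.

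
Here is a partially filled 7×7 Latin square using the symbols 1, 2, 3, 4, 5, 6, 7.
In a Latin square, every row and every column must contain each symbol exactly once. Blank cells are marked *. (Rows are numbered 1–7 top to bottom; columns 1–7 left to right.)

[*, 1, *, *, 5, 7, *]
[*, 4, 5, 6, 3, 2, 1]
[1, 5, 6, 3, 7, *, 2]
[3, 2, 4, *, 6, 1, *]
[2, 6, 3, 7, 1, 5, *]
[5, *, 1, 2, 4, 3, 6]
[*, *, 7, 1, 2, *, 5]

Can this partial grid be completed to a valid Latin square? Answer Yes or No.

Yes

No row or column among the givens repeats a symbol, and propagating forced cells runs into no contradiction.
One valid completion exists (for instance, 6 1 2 4 5 7 3 / 7 4 5 6 3 2 1 / 1 5 6 3 7 4 2 / 3 2 4 5 6 1 7 / 2 6 3 7 1 5 4 / 5 7 1 2 4 3 6 / 4 3 7 1 2 6 5).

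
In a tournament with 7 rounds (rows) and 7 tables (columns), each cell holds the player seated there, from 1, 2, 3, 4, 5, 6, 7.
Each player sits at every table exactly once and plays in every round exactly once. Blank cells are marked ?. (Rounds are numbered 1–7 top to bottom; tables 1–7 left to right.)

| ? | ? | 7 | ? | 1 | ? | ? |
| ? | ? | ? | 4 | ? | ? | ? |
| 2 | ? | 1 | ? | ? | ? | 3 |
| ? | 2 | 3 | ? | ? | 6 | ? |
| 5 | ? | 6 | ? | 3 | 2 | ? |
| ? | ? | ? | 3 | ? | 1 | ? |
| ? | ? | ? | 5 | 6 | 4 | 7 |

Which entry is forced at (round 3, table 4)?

Round 7, table 3: round 7 has {4, 5, 6, 7} and table 3 has {1, 3, 6, 7}, leaving only 2.
Round 2, table 3: round 2 has {4} and table 3 has {1, 2, 3, 6, 7}, leaving only 5.
Round 6, table 3: round 6 has {1, 3} and table 3 has {1, 2, 3, 5, 6, 7}, leaving only 4.
Round 3, table 4 is narrowed to {6, 7}.
If it were 7, then round 5, table 4 would be left with no valid symbol.
So round 3, table 4 must be 6.

6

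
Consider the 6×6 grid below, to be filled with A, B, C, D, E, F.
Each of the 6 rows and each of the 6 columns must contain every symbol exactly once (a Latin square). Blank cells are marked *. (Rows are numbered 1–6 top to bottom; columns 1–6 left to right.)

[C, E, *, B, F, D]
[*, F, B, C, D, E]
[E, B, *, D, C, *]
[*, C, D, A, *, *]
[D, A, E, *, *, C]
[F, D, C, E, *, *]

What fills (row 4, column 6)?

F

Row 1, column 3: row 1 has {B, C, D, E, F} and column 3 has {B, C, D, E}, leaving only A.
Row 2, column 1: row 2 has {B, C, D, E, F} and column 1 has {C, D, E, F}, leaving only A.
Row 3, column 3: row 3 has {B, C, D, E} and column 3 has {A, B, C, D, E}, leaving only F.
Row 3, column 6: row 3 has {B, C, D, E, F} and column 6 has {C, D, E}, leaving only A.
Row 4, column 1: row 4 has {A, C, D} and column 1 has {A, C, D, E, F}, leaving only B.
Row 4 already has {A, B, C, D} and column 6 already has {A, C, D, E}, so row 4, column 6 must be F.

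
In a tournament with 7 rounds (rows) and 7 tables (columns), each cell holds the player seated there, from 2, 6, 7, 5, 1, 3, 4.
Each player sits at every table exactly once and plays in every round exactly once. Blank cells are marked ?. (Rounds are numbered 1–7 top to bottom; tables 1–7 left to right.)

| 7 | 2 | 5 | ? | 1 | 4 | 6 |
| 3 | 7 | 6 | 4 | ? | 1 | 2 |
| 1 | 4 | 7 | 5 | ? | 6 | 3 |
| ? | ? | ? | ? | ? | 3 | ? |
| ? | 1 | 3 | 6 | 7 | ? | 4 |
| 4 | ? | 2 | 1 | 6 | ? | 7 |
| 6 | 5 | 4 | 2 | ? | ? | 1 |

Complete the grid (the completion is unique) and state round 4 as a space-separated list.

2 6 1 7 4 3 5

Round 4, table 2: round 4 has {3} and table 2 has {2, 7, 5, 1, 4}, leaving only 6.
Round 4, table 3: round 4 has {6, 3} and table 3 has {2, 6, 7, 5, 3, 4}, leaving only 1.
Round 4, table 4: round 4 has {6, 1, 3} and table 4 has {2, 6, 5, 1, 4}, leaving only 7.
Round 4, table 7: round 4 has {6, 7, 1, 3} and table 7 has {2, 6, 7, 1, 3, 4}, leaving only 5.
Round 4, table 1: round 4 has {6, 7, 5, 1, 3} and table 1 has {6, 7, 1, 3, 4}, leaving only 2.
Round 4, table 5: round 4 has {2, 6, 7, 5, 1, 3} and table 5 has {6, 7, 1}, leaving only 4.
So round 4 reads: 2 6 1 7 4 3 5.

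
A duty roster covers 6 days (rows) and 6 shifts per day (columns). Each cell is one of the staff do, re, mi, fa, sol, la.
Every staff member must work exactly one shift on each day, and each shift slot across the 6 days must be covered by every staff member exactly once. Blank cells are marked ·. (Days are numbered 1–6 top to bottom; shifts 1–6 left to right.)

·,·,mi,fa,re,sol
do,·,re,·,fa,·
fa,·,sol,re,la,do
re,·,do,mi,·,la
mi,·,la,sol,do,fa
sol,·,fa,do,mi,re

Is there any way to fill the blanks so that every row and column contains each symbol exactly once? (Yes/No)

Yes

No day or shift among the givens repeats a symbol, and propagating forced cells runs into no contradiction.
One valid completion exists (for instance, la do mi fa re sol / do sol re la fa mi / fa mi sol re la do / re fa do mi sol la / mi re la sol do fa / sol la fa do mi re).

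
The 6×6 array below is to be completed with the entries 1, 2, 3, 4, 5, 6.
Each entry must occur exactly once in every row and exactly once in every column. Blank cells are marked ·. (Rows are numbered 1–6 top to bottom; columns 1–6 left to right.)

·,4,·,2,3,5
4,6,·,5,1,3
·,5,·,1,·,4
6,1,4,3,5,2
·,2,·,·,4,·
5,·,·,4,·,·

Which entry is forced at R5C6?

1

Row 1, column 1: row 1 has {2, 3, 4, 5} and column 1 has {4, 5, 6}, leaving only 1.
Row 1, column 3: row 1 has {1, 2, 3, 4, 5} and column 3 has {4}, leaving only 6.
Row 2, column 3: row 2 has {1, 3, 4, 5, 6} and column 3 has {4, 6}, leaving only 2.
Row 3, column 3: row 3 has {1, 4, 5} and column 3 has {2, 4, 6}, leaving only 3.
Row 3, column 1: row 3 has {1, 3, 4, 5} and column 1 has {1, 4, 5, 6}, leaving only 2.
Row 3, column 5: row 3 has {1, 2, 3, 4, 5} and column 5 has {1, 3, 4, 5}, leaving only 6.
Row 5, column 1: row 5 has {2, 4} and column 1 has {1, 2, 4, 5, 6}, leaving only 3.
Row 5, column 4: row 5 has {2, 3, 4} and column 4 has {1, 2, 3, 4, 5}, leaving only 6.
Row 5 already has {2, 3, 4, 6} and column 6 already has {2, 3, 4, 5}, so row 5, column 6 must be 1.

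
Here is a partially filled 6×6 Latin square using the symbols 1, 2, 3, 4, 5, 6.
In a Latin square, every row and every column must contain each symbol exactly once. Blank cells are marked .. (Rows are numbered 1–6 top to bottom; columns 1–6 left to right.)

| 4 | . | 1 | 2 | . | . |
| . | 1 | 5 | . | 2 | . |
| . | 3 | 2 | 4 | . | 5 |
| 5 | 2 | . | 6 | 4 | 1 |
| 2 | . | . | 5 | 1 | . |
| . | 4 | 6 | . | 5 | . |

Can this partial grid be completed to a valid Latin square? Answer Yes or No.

Yes

No row or column among the givens repeats a symbol, and propagating forced cells runs into no contradiction.
One valid completion exists (for instance, 4 5 1 2 3 6 / 6 1 5 3 2 4 / 1 3 2 4 6 5 / 5 2 3 6 4 1 / 2 6 4 5 1 3 / 3 4 6 1 5 2).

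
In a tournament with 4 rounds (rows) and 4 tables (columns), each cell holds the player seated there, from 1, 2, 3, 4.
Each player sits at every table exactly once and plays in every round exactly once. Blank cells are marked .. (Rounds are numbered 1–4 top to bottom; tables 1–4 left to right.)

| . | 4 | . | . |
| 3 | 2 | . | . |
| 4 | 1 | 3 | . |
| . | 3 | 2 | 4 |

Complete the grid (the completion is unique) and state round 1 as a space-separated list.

Round 1, table 3: round 1 has {4} and table 3 has {2, 3}, leaving only 1.
Round 1, table 1: round 1 has {1, 4} and table 1 has {3, 4}, leaving only 2.
Round 1, table 4: round 1 has {1, 2, 4} and table 4 has {4}, leaving only 3.
So round 1 reads: 2 4 1 3.

2 4 1 3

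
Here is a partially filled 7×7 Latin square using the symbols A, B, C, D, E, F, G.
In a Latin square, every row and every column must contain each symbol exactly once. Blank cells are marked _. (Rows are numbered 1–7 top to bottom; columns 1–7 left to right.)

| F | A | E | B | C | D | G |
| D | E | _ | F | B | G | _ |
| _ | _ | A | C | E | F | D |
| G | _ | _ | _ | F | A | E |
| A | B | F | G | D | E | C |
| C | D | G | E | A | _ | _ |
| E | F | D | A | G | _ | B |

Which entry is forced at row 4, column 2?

Row 4 already has {A, E, F, G} and column 2 already has {A, B, D, E, F}, so row 4, column 2 must be C.

C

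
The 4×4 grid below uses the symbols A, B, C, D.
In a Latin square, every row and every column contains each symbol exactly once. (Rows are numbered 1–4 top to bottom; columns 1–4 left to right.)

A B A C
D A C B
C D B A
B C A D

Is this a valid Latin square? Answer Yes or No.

Column 3 contains A twice (at rows 1 and 4), so it is not a permutation.

No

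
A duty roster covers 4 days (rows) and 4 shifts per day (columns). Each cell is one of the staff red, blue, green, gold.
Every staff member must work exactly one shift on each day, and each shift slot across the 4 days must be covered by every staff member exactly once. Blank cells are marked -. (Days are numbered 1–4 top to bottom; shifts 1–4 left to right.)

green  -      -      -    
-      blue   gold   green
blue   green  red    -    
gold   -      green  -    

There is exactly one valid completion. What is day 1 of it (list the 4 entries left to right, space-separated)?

Day 1, shift 3: day 1 has {green} and shift 3 has {red, green, gold}, leaving only blue.
Day 2, shift 1: day 2 has {blue, green, gold} and shift 1 has {blue, green, gold}, leaving only red.
Day 3, shift 4: day 3 has {red, blue, green} and shift 4 has {green}, leaving only gold.
Day 1, shift 4: day 1 has {blue, green} and shift 4 has {green, gold}, leaving only red.
Day 1, shift 2: day 1 has {red, blue, green} and shift 2 has {blue, green}, leaving only gold.
So day 1 reads: green gold blue red.

green gold blue red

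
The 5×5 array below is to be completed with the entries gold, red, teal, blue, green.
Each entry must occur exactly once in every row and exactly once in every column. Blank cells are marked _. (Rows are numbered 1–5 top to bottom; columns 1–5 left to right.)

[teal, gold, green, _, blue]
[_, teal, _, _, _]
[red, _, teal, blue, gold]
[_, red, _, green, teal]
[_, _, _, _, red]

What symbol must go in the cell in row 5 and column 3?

gold

Row 1, column 4: row 1 has {gold, teal, blue, green} and column 4 has {blue, green}, leaving only red.
Row 2, column 4: row 2 has {teal} and column 4 has {red, blue, green}, leaving only gold.
Row 2, column 5: row 2 has {gold, teal} and column 5 has {gold, red, teal, blue}, leaving only green.
Row 2, column 1: row 2 has {gold, teal, green} and column 1 has {red, teal}, leaving only blue.
Row 2, column 3: row 2 has {gold, teal, blue, green} and column 3 has {teal, green}, leaving only red.
Row 3, column 2: row 3 has {gold, red, teal, blue} and column 2 has {gold, red, teal}, leaving only green.
Row 4, column 1: row 4 has {red, teal, green} and column 1 has {red, teal, blue}, leaving only gold.
Row 4, column 3: row 4 has {gold, red, teal, green} and column 3 has {red, teal, green}, leaving only blue.
Row 5 already has {red} and column 3 already has {red, teal, blue, green}, so row 5, column 3 must be gold.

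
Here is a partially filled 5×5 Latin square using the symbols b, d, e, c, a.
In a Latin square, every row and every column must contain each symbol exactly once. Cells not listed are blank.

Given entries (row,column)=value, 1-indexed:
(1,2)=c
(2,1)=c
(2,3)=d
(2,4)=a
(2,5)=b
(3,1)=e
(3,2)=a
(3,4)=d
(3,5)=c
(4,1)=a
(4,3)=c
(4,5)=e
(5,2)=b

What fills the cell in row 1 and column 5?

Row 2, column 2: row 2 has {b, d, c, a} and column 2 has {b, c, a}, leaving only e.
Row 3, column 3: row 3 has {d, e, c, a} and column 3 has {d, c}, leaving only b.
Row 4, column 2: row 4 has {e, c, a} and column 2 has {b, e, c, a}, leaving only d.
Row 4, column 4: row 4 has {d, e, c, a} and column 4 has {d, a}, leaving only b.
Row 1, column 4: row 1 has {c} and column 4 has {b, d, a}, leaving only e.
Row 1, column 3: row 1 has {e, c} and column 3 has {b, d, c}, leaving only a.
Row 1 already has {e, c, a} and column 5 already has {b, e, c}, so row 1, column 5 must be d.

d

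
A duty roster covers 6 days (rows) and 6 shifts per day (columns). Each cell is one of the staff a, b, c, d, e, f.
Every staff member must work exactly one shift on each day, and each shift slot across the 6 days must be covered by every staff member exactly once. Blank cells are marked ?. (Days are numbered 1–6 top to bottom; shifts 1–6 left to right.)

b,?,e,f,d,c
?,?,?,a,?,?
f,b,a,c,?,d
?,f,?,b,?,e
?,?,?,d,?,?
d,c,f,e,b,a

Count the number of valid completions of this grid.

3

Day 1, shift 2: eliminating its day and shift leaves {a}.
Day 2, shift 1: eliminating its day and shift leaves {c, e}.
Day 2, shift 2: eliminating its day and shift leaves {d, e}.
Day 2, shift 3: eliminating its day and shift leaves {b, c, d}.
Day 2, shift 5: eliminating its day and shift leaves {c, e, f}.
Day 2, shift 6: eliminating its day and shift leaves {b, f}.
Day 3, shift 5: eliminating its day and shift leaves {e}.
Day 4, shift 1: eliminating its day and shift leaves {a, c}.
Day 4, shift 3: eliminating its day and shift leaves {c, d}.
Day 4, shift 5: eliminating its day and shift leaves {a, c}.
Day 5, shift 1: eliminating its day and shift leaves {a, c, e}.
Day 5, shift 2: eliminating its day and shift leaves {a, e}.
Day 5, shift 3: eliminating its day and shift leaves {b, c}.
Day 5, shift 5: eliminating its day and shift leaves {a, c, e, f}.
Day 5, shift 6: eliminating its day and shift leaves {b, f}.
Enumerating the assignments across these blanks that avoid any day or shift repeat gives 3 completions.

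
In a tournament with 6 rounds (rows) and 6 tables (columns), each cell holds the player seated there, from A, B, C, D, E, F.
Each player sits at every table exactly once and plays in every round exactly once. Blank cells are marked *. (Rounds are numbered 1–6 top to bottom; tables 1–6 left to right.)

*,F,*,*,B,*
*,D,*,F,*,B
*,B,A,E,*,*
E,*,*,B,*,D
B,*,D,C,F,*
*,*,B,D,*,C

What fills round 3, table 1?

C

Round 1, table 4: round 1 has {B, F} and table 4 has {B, C, D, E, F}, leaving only A.
Round 1, table 6: round 1 has {A, B, F} and table 6 has {B, C, D}, leaving only E.
Round 1, table 3: round 1 has {A, B, E, F} and table 3 has {A, B, D}, leaving only C.
Round 1, table 1: round 1 has {A, B, C, E, F} and table 1 has {B, E}, leaving only D.
Round 2, table 3: round 2 has {B, D, F} and table 3 has {A, B, C, D}, leaving only E.
Round 3, table 6: round 3 has {A, B, E} and table 6 has {B, C, D, E}, leaving only F.
Round 3 already has {A, B, E, F} and table 1 already has {B, D, E}, so round 3, table 1 must be C.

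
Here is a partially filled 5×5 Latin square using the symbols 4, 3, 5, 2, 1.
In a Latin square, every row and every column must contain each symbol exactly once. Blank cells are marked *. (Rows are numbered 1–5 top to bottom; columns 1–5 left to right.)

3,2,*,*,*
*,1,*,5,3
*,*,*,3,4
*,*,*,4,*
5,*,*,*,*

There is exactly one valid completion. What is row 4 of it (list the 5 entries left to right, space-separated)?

Row 1, column 4: row 1 has {3, 2} and column 4 has {4, 3, 5}, leaving only 1.
Row 1, column 5: row 1 has {3, 2, 1} and column 5 has {4, 3}, leaving only 5.
Row 1, column 3: row 1 has {3, 5, 2, 1} and column 3 has {}, leaving only 4.
Row 2, column 3: row 2 has {3, 5, 1} and column 3 has {4}, leaving only 2.
Row 2, column 1: row 2 has {3, 5, 2, 1} and column 1 has {3, 5}, leaving only 4.
Row 3, column 2: row 3 has {4, 3} and column 2 has {2, 1}, leaving only 5.
Row 4, column 2: row 4 has {4} and column 2 has {5, 2, 1}, leaving only 3.
Row 3, column 3: row 3 has {4, 3, 5} and column 3 has {4, 2}, leaving only 1.
Row 4, column 3: row 4 has {4, 3} and column 3 has {4, 2, 1}, leaving only 5.
Row 3, column 1: row 3 has {4, 3, 5, 1} and column 1 has {4, 3, 5}, leaving only 2.
Row 4, column 1: row 4 has {4, 3, 5} and column 1 has {4, 3, 5, 2}, leaving only 1.
Row 4, column 5: row 4 has {4, 3, 5, 1} and column 5 has {4, 3, 5}, leaving only 2.
So row 4 reads: 1 3 5 4 2.

1 3 5 4 2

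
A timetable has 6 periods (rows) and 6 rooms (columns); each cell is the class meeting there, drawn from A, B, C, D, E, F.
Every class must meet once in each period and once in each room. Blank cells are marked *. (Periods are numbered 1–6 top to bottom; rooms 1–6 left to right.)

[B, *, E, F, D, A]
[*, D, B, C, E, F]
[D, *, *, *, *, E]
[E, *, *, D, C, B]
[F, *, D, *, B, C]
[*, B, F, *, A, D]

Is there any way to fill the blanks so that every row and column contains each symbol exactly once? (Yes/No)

No period or room among the givens repeats a symbol, and propagating forced cells runs into no contradiction.
One valid completion exists (for instance, B C E F D A / A D B C E F / D A C B F E / E F A D C B / F E D A B C / C B F E A D).

Yes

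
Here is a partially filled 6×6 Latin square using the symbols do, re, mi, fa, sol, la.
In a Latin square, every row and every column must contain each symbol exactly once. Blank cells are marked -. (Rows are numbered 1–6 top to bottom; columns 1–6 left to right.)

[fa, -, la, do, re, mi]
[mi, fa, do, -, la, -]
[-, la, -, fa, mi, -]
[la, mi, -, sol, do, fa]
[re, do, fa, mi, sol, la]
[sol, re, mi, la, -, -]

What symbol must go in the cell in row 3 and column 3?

Row 1, column 2: row 1 has {do, re, mi, fa, la} and column 2 has {do, re, mi, fa, la}, leaving only sol.
Row 2, column 4: row 2 has {do, mi, fa, la} and column 4 has {do, mi, fa, sol, la}, leaving only re.
Row 2, column 6: row 2 has {do, re, mi, fa, la} and column 6 has {mi, fa, la}, leaving only sol.
Row 3, column 1: row 3 has {mi, fa, la} and column 1 has {re, mi, fa, sol, la}, leaving only do.
Row 3, column 6: row 3 has {do, mi, fa, la} and column 6 has {mi, fa, sol, la}, leaving only re.
Row 3 already has {do, re, mi, fa, la} and column 3 already has {do, mi, fa, la}, so row 3, column 3 must be sol.

sol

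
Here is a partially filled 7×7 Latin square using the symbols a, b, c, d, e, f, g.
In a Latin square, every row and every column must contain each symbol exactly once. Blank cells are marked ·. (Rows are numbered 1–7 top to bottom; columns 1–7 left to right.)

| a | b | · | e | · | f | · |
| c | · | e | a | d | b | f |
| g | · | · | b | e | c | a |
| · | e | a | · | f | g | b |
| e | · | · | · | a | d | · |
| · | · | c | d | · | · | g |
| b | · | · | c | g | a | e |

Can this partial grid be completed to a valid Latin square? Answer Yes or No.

Row 4, column 4: row 4 together with column 4 already contain {a, b, c, d, e, f, g} — every symbol — so nothing can go there. The grid has no valid completion.

No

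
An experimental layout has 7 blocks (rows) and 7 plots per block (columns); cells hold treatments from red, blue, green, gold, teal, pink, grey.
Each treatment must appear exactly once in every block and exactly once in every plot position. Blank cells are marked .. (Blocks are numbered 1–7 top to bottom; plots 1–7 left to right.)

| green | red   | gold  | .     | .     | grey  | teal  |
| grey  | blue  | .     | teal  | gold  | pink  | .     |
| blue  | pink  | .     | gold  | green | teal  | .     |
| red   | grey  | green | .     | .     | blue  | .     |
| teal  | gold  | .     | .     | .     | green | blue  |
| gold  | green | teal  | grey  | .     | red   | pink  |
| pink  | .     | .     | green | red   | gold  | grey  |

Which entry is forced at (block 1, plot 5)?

Block 2, plot 3: block 2 has {blue, gold, teal, pink, grey} and plot 3 has {green, gold, teal}, leaving only red.
Block 2, plot 7: block 2 has {red, blue, gold, teal, pink, grey} and plot 7 has {blue, teal, pink, grey}, leaving only green.
Block 3, plot 3: block 3 has {blue, green, gold, teal, pink} and plot 3 has {red, green, gold, teal}, leaving only grey.
Block 3, plot 7: block 3 has {blue, green, gold, teal, pink, grey} and plot 7 has {blue, green, teal, pink, grey}, leaving only red.
Block 4, plot 4: block 4 has {red, blue, green, grey} and plot 4 has {green, gold, teal, grey}, leaving only pink.
Block 1, plot 4: block 1 has {red, green, gold, teal, grey} and plot 4 has {green, gold, teal, pink, grey}, leaving only blue.
Block 1 already has {red, blue, green, gold, teal, grey} and plot 5 already has {red, green, gold}, so block 1, plot 5 must be pink.

pink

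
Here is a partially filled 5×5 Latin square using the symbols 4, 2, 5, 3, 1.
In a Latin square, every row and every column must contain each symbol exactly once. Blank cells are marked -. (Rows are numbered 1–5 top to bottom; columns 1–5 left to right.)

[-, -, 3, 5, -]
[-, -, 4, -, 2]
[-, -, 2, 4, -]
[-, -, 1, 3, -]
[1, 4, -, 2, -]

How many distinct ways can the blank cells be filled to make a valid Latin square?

3

Row 1, column 1: eliminating its row and column leaves {4, 2}.
Row 1, column 2: eliminating its row and column leaves {2, 1}.
Row 1, column 5: eliminating its row and column leaves {4, 1}.
Row 2, column 1: eliminating its row and column leaves {5, 3}.
Row 2, column 2: eliminating its row and column leaves {5, 3, 1}.
Row 2, column 4: eliminating its row and column leaves {1}.
Row 3, column 1: eliminating its row and column leaves {5, 3}.
Row 3, column 2: eliminating its row and column leaves {5, 3, 1}.
Row 3, column 5: eliminating its row and column leaves {5, 3, 1}.
Row 4, column 1: eliminating its row and column leaves {4, 2, 5}.
Row 4, column 2: eliminating its row and column leaves {2, 5}.
Row 4, column 5: eliminating its row and column leaves {4, 5}.
Row 5, column 3: eliminating its row and column leaves {5}.
Row 5, column 5: eliminating its row and column leaves {5, 3}.
Enumerating the assignments across these blanks that avoid any row or column repeat gives 3 completions.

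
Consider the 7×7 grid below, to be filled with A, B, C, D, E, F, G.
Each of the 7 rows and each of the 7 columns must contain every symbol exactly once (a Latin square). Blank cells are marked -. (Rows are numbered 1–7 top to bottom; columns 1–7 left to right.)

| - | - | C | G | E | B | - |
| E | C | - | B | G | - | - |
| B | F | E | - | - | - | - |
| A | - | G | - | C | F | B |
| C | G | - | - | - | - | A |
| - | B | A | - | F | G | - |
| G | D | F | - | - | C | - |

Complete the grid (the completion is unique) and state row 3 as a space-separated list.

B F E C A D G

Row 1, column 2: row 1 has {B, C, E, G} and column 2 has {B, C, D, F, G}, leaving only A.
Row 2, column 3: row 2 has {B, C, E, G} and column 3 has {A, C, E, F, G}, leaving only D.
Row 2, column 6: row 2 has {B, C, D, E, G} and column 6 has {B, C, F, G}, leaving only A.
Row 3, column 6: row 3 has {B, E, F} and column 6 has {A, B, C, F, G}, leaving only D.
Row 3, column 5: row 3 has {B, D, E, F} and column 5 has {C, E, F, G}, leaving only A.
Row 3, column 4: row 3 has {A, B, D, E, F} and column 4 has {B, G}, leaving only C.
Row 3, column 7: row 3 has {A, B, C, D, E, F} and column 7 has {A, B}, leaving only G.
So row 3 reads: B F E C A D G.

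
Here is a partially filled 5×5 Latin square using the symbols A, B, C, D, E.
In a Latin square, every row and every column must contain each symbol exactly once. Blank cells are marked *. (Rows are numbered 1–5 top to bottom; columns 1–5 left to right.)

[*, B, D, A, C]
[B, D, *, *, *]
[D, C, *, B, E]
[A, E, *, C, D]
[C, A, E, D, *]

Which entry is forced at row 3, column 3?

Row 3 already has {B, C, D, E} and column 3 already has {D, E}, so row 3, column 3 must be A.

A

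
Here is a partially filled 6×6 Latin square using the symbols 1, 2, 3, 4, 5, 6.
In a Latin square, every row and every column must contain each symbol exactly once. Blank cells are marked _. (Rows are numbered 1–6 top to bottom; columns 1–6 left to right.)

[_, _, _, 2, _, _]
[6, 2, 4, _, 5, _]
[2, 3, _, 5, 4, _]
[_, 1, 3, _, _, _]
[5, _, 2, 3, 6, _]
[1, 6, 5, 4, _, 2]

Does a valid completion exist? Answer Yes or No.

Yes

No row or column among the givens repeats a symbol, and propagating forced cells runs into no contradiction.
One valid completion exists (for instance, 3 5 6 2 1 4 / 6 2 4 1 5 3 / 2 3 1 5 4 6 / 4 1 3 6 2 5 / 5 4 2 3 6 1 / 1 6 5 4 3 2).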